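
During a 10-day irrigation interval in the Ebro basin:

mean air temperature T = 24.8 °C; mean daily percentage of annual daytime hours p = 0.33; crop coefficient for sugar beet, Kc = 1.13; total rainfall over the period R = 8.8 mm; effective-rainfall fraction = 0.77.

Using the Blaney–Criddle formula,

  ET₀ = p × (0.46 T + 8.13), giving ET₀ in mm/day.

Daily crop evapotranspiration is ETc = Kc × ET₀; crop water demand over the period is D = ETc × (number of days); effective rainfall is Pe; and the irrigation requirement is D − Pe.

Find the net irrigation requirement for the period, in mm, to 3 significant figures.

66.1 mm

ET₀ = 0.33 × (0.46 × 24.8 + 8.13) = 0.33 × 19.538 = 6.4475 mm/d
ETc = Kc × ET₀ = 1.13 × 6.4475 = 7.2857 mm/d
Crop demand D = ETc × 10 d = 7.2857 × 10 = 72.857 mm
Pe = 0.77 × 8.8 = 6.776 mm
D − Pe = 72.857 − 6.776 = 66.081 mm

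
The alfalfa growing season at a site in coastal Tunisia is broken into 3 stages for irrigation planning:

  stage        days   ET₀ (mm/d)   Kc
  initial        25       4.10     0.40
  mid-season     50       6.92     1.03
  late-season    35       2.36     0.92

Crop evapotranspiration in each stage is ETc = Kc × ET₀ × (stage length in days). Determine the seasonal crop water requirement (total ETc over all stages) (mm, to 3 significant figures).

initial: 0.40 × 4.10 × 25 = 41.00 mm
mid-season: 1.03 × 6.92 × 50 = 356.38 mm
late-season: 0.92 × 2.36 × 35 = 75.99 mm
Seasonal total = 473.37 mm

473 mm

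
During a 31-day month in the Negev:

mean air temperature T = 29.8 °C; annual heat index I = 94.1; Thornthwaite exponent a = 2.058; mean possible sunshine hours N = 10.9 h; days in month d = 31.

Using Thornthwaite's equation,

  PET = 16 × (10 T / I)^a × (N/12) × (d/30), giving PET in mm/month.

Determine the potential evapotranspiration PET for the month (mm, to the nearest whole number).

161 mm

10T/I = 10 × 29.8 / 94.1 = 3.1668
(10T/I)^a = 3.1668^2.058 = 10.7220
Uncorrected PET = 16 × 10.7220 = 171.552 mm
Correction = (N/12)(d/30) = (10.9/12)(31/30) = 0.9386
PET = 171.552 × 0.9386 = 161.019 mm/month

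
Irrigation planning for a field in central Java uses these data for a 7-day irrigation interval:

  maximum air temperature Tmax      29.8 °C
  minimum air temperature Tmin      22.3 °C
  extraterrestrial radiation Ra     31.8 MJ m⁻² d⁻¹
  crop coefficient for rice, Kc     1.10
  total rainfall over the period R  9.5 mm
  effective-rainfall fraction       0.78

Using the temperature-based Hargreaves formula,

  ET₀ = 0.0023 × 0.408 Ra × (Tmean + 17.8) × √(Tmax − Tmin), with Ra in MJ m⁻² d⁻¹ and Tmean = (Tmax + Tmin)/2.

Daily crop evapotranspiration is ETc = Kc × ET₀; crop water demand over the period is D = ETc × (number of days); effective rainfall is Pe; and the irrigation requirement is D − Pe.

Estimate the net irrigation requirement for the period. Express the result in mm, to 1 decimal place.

Tmean = (29.8 + 22.3)/2 = 26.05 °C
0.408 Ra = 0.408 × 31.8 = 12.9744 mm/d equivalent
ET₀ = 0.0023 × 12.9744 × (26.05 + 17.8) × √7.5 = 0.0023 × 12.9744 × 43.85 × 2.7386 = 3.5835 mm/d
ETc = Kc × ET₀ = 1.10 × 3.5835 = 3.9419 mm/d
Crop demand D = ETc × 7 d = 3.9419 × 7 = 27.593 mm
Pe = 0.78 × 9.5 = 7.410 mm
D − Pe = 27.593 − 7.410 = 20.183 mm

20.2 mm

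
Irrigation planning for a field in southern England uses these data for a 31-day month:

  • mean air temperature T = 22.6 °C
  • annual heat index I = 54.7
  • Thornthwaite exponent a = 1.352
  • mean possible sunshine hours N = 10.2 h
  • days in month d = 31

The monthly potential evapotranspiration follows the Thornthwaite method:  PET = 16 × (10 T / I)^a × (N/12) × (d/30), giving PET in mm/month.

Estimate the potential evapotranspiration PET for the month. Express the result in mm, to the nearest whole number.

96 mm

10T/I = 10 × 22.6 / 54.7 = 4.1316
(10T/I)^a = 4.1316^1.352 = 6.8076
Uncorrected PET = 16 × 6.8076 = 108.922 mm
Correction = (N/12)(d/30) = (10.2/12)(31/30) = 0.8783
PET = 108.922 × 0.8783 = 95.666 mm/month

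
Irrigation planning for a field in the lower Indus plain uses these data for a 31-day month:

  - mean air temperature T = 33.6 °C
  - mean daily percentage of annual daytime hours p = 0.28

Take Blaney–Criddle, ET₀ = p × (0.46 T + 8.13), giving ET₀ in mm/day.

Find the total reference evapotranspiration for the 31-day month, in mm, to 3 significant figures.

205 mm

ET₀ = 0.28 × (0.46 × 33.6 + 8.13) = 0.28 × 23.586 = 6.6041 mm/d
Monthly total = 6.6041 × 31 = 204.727 mm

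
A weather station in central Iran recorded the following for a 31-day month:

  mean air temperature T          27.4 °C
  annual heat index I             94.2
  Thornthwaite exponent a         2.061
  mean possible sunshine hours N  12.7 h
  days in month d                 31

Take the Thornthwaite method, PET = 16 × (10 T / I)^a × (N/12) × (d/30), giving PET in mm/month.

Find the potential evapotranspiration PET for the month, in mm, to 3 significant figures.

158 mm

10T/I = 10 × 27.4 / 94.2 = 2.9087
(10T/I)^a = 2.9087^2.061 = 9.0299
Uncorrected PET = 16 × 9.0299 = 144.478 mm
Correction = (N/12)(d/30) = (12.7/12)(31/30) = 1.0936
PET = 144.478 × 1.0936 = 158.001 mm/month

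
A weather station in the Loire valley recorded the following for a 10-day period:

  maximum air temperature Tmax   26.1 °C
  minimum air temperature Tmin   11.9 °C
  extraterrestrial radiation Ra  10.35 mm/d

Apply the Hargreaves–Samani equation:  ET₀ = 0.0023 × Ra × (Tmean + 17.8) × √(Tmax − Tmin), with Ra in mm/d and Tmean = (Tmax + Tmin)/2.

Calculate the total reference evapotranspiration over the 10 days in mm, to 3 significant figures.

Tmean = (26.1 + 11.9)/2 = 19.00 °C
ET₀ = 0.0023 × 10.35 × (19.00 + 17.8) × √14.2 = 0.0023 × 10.35 × 36.80 × 3.7683 = 3.3011 mm/d
Over 10 days: 3.3011 × 10 = 33.011 mm

33.0 mm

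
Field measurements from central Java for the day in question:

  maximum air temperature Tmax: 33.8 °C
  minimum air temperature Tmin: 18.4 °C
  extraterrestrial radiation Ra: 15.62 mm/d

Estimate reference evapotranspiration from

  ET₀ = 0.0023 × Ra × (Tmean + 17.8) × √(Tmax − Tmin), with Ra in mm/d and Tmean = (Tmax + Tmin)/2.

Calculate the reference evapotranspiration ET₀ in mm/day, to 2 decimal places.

Tmean = (33.8 + 18.4)/2 = 26.10 °C
ET₀ = 0.0023 × 15.62 × (26.10 + 17.8) × √15.4 = 0.0023 × 15.62 × 43.90 × 3.9243 = 6.1892 mm/d

6.19 mm/day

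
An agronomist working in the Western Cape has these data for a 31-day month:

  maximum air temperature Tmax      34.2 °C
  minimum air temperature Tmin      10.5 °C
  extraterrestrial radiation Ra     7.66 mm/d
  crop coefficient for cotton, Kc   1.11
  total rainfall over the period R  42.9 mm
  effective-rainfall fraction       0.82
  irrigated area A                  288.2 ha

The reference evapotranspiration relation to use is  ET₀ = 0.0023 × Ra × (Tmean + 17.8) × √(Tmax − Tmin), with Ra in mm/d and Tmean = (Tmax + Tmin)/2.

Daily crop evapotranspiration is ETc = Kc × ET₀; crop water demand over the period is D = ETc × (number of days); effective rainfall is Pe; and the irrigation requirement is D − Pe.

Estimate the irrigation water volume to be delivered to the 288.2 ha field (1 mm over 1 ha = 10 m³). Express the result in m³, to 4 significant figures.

Tmean = (34.2 + 10.5)/2 = 22.35 °C
ET₀ = 0.0023 × 7.66 × (22.35 + 17.8) × √23.7 = 0.0023 × 7.66 × 40.15 × 4.8683 = 3.4437 mm/d
ETc = Kc × ET₀ = 1.11 × 3.4437 = 3.8225 mm/d
Crop demand D = ETc × 31 d = 3.8225 × 31 = 118.498 mm
Pe = 0.82 × 42.9 = 35.178 mm
D − Pe = 118.498 − 35.178 = 83.320 mm
Volume = 83.320 mm × 288.2 ha × 10 = 240128.2 m³

240100 m³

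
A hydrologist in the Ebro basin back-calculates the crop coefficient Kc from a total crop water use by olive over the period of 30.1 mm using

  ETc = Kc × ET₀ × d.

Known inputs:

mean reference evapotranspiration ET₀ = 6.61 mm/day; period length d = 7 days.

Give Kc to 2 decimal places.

ETc = Kc × ET₀ × d  ⇒  Kc = ETc / (ET₀ × d)
Kc = 30.1 / (6.61 × 7) = 30.1 / 46.27 = 0.6505

0.65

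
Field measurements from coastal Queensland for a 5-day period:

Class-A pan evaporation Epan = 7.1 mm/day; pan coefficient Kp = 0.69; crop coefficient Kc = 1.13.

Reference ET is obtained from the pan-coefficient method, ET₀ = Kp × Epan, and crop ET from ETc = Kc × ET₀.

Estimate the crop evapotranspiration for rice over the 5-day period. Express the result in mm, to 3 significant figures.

ET₀ = 0.69 × 7.1 = 4.8990 mm/d
ETc = Kc × ET₀ = 1.13 × 4.8990 = 5.5359 mm/d
Over 5 days: 5.5359 × 5 = 27.680 mm

27.7 mm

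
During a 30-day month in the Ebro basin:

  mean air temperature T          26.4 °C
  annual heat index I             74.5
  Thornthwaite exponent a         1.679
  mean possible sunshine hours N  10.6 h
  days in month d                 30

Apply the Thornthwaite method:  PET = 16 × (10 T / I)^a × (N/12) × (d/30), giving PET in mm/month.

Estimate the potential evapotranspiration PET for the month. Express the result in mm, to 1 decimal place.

118.2 mm

10T/I = 10 × 26.4 / 74.5 = 3.5436
(10T/I)^a = 3.5436^1.679 = 8.3660
Uncorrected PET = 16 × 8.3660 = 133.856 mm
Correction = (N/12)(d/30) = (10.6/12)(30/30) = 0.8833
PET = 133.856 × 0.8833 = 118.235 mm/month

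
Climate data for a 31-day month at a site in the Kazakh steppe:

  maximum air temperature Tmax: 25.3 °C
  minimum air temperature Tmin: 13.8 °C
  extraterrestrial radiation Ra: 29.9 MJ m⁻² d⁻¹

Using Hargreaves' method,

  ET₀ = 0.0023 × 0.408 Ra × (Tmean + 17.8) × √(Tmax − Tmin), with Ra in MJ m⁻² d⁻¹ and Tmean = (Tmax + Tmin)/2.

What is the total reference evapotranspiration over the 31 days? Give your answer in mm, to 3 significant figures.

Tmean = (25.3 + 13.8)/2 = 19.55 °C
0.408 Ra = 0.408 × 29.9 = 12.1992 mm/d equivalent
ET₀ = 0.0023 × 12.1992 × (19.55 + 17.8) × √11.5 = 0.0023 × 12.1992 × 37.35 × 3.3912 = 3.5539 mm/d
Over 31 days: 3.5539 × 31 = 110.171 mm

110 mm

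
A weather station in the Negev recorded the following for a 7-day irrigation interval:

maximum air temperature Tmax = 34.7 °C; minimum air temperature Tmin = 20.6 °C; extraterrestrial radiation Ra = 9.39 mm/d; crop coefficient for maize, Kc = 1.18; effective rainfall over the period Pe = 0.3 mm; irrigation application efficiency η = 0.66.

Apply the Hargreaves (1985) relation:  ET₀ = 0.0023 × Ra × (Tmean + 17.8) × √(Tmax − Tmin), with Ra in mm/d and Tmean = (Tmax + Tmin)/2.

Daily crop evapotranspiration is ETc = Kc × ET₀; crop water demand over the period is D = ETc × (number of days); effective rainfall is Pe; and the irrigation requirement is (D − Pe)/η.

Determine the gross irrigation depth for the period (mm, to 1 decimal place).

45.7 mm

Tmean = (34.7 + 20.6)/2 = 27.65 °C
ET₀ = 0.0023 × 9.39 × (27.65 + 17.8) × √14.1 = 0.0023 × 9.39 × 45.45 × 3.7550 = 3.6858 mm/d
ETc = Kc × ET₀ = 1.18 × 3.6858 = 4.3492 mm/d
Crop demand D = ETc × 7 d = 4.3492 × 7 = 30.444 mm
D − Pe = 30.444 − 0.3 = 30.144 mm
Gross irrigation = 30.144 / 0.66 = 45.673 mm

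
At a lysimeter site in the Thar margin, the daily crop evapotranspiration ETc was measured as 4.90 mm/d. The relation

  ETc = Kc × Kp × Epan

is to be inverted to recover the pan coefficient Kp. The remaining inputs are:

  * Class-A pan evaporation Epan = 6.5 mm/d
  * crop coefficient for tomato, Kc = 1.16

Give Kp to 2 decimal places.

0.65

ETc = Kc × Kp × Epan  ⇒  Kp = ETc / (Kc × Epan)
Kp = 4.90 / (1.16 × 6.5) = 4.90 / 7.540 = 0.6499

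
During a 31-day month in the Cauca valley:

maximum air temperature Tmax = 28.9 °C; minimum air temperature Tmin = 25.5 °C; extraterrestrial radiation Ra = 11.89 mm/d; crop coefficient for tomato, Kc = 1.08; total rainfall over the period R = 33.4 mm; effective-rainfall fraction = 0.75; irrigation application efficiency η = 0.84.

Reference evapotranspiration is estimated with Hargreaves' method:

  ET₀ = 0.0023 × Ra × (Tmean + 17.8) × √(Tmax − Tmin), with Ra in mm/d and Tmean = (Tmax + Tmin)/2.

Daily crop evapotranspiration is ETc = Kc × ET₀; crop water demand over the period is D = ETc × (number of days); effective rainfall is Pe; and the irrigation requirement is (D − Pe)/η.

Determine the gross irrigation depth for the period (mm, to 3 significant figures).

60.6 mm

Tmean = (28.9 + 25.5)/2 = 27.20 °C
ET₀ = 0.0023 × 11.89 × (27.20 + 17.8) × √3.4 = 0.0023 × 11.89 × 45.00 × 1.8439 = 2.2691 mm/d
ETc = Kc × ET₀ = 1.08 × 2.2691 = 2.4506 mm/d
Crop demand D = ETc × 31 d = 2.4506 × 31 = 75.969 mm
Pe = 0.75 × 33.4 = 25.050 mm
D − Pe = 75.969 − 25.050 = 50.919 mm
Gross irrigation = 50.919 / 0.84 = 60.618 mm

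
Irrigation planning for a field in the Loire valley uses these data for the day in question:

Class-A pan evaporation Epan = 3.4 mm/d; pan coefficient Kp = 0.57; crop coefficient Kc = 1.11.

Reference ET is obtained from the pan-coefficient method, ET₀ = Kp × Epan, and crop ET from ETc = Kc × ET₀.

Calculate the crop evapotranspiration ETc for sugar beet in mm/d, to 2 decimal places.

ET₀ = 0.57 × 3.4 = 1.9380 mm/d
ETc = Kc × ET₀ = 1.11 × 1.9380 = 2.1512 mm/d

2.15 mm/d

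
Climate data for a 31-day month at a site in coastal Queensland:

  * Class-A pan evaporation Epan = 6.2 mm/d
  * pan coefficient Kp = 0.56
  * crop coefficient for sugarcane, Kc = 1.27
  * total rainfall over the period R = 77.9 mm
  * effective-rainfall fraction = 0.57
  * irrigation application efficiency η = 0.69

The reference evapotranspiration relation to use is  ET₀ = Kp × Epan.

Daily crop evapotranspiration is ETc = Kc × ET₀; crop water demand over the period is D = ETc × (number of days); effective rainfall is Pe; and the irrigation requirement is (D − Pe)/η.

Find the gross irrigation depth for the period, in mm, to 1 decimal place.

ET₀ = 0.56 × 6.2 = 3.4720 mm/d
ETc = Kc × ET₀ = 1.27 × 3.4720 = 4.4094 mm/d
Crop demand D = ETc × 31 d = 4.4094 × 31 = 136.691 mm
Pe = 0.57 × 77.9 = 44.403 mm
D − Pe = 136.691 − 44.403 = 92.288 mm
Gross irrigation = 92.288 / 0.69 = 133.751 mm

133.8 mm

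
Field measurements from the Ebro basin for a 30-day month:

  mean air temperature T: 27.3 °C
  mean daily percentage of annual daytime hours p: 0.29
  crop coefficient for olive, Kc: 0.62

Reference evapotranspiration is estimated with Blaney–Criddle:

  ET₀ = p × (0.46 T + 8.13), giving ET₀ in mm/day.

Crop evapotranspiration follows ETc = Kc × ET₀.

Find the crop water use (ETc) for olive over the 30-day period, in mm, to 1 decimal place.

ET₀ = 0.29 × (0.46 × 27.3 + 8.13) = 0.29 × 20.688 = 5.9995 mm/d
ETc = Kc × ET₀ = 0.62 × 5.9995 = 3.7197 mm/d
Over 30 days: 3.7197 × 30 = 111.591 mm

111.6 mm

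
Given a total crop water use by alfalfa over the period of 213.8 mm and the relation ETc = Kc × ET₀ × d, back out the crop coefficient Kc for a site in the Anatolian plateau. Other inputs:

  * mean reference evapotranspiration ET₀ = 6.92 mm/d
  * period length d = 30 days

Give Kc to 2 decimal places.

ETc = Kc × ET₀ × d  ⇒  Kc = ETc / (ET₀ × d)
Kc = 213.8 / (6.92 × 30) = 213.8 / 207.60 = 1.0299

1.03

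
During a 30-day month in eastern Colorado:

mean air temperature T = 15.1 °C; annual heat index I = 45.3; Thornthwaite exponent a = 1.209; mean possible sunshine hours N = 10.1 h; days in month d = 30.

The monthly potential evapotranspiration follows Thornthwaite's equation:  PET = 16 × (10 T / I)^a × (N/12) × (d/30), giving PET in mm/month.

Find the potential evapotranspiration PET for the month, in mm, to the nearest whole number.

58 mm

10T/I = 10 × 15.1 / 45.3 = 3.3333
(10T/I)^a = 3.3333^1.209 = 4.2870
Uncorrected PET = 16 × 4.2870 = 68.592 mm
Correction = (N/12)(d/30) = (10.1/12)(30/30) = 0.8417
PET = 68.592 × 0.8417 = 57.734 mm/month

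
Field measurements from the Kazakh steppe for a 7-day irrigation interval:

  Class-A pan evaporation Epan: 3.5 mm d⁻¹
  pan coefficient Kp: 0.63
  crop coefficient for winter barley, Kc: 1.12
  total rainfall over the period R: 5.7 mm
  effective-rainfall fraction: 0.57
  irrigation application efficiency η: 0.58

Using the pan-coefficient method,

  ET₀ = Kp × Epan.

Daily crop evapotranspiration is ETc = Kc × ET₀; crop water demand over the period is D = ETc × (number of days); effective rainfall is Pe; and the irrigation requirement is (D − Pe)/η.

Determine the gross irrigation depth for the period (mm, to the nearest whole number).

ET₀ = 0.63 × 3.5 = 2.2050 mm/d
ETc = Kc × ET₀ = 1.12 × 2.2050 = 2.4696 mm/d
Crop demand D = ETc × 7 d = 2.4696 × 7 = 17.287 mm
Pe = 0.57 × 5.7 = 3.249 mm
D − Pe = 17.287 − 3.249 = 14.038 mm
Gross irrigation = 14.038 / 0.58 = 24.203 mm

24 mm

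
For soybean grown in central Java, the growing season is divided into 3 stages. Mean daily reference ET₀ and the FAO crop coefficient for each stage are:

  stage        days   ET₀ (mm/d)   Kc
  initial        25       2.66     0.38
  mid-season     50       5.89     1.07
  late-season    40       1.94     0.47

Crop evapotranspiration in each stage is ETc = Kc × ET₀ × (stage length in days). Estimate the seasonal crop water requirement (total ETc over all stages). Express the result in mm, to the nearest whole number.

377 mm

initial: 0.38 × 2.66 × 25 = 25.27 mm
mid-season: 1.07 × 5.89 × 50 = 315.12 mm
late-season: 0.47 × 1.94 × 40 = 36.47 mm
Seasonal total = 376.86 mm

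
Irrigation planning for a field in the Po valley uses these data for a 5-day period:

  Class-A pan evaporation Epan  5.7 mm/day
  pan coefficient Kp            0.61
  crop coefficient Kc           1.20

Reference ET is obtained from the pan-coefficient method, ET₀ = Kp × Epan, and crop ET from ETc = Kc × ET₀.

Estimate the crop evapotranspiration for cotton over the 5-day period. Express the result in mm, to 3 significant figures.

ET₀ = 0.61 × 5.7 = 3.4770 mm/d
ETc = Kc × ET₀ = 1.20 × 3.4770 = 4.1724 mm/d
Over 5 days: 4.1724 × 5 = 20.862 mm

20.9 mm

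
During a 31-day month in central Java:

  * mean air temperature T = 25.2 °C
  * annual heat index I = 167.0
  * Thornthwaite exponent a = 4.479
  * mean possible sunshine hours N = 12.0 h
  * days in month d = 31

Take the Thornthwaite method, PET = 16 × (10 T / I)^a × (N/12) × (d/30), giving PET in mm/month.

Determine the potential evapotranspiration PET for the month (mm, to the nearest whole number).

104 mm

10T/I = 10 × 25.2 / 167.0 = 1.5090
(10T/I)^a = 1.5090^4.479 = 6.3146
Uncorrected PET = 16 × 6.3146 = 101.034 mm
Correction = (N/12)(d/30) = (12.0/12)(31/30) = 1.0333
PET = 101.034 × 1.0333 = 104.398 mm/month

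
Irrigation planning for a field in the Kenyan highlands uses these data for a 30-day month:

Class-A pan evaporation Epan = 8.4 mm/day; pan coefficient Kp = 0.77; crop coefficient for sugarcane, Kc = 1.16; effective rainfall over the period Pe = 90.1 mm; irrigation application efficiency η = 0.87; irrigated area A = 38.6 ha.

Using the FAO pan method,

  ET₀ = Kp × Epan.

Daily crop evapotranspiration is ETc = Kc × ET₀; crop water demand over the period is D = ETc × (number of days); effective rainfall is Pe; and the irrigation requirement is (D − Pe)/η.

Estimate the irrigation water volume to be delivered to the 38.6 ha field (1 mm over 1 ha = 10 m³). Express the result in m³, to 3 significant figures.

ET₀ = 0.77 × 8.4 = 6.4680 mm/d
ETc = Kc × ET₀ = 1.16 × 6.4680 = 7.5029 mm/d
Crop demand D = ETc × 30 d = 7.5029 × 30 = 225.087 mm
D − Pe = 225.087 − 90.1 = 134.987 mm
Gross irrigation = 134.987 / 0.87 = 155.157 mm
Volume = 155.157 mm × 38.6 ha × 10 = 59890.6 m³

59900 m³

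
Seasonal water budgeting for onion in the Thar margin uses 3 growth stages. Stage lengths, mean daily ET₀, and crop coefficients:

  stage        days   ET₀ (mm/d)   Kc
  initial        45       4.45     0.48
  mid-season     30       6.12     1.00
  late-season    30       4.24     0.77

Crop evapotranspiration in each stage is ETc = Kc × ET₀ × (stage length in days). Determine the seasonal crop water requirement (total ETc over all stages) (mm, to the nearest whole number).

378 mm

initial: 0.48 × 4.45 × 45 = 96.12 mm
mid-season: 1.00 × 6.12 × 30 = 183.60 mm
late-season: 0.77 × 4.24 × 30 = 97.94 mm
Seasonal total = 377.66 mm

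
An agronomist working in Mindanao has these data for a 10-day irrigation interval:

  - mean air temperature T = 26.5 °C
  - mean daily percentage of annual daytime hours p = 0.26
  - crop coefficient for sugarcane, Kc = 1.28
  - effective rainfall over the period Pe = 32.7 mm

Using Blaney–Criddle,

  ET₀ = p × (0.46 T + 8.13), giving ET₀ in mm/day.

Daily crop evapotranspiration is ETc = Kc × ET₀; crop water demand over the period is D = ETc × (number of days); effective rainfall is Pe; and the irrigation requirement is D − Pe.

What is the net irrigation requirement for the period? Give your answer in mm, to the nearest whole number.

35 mm

ET₀ = 0.26 × (0.46 × 26.5 + 8.13) = 0.26 × 20.320 = 5.2832 mm/d
ETc = Kc × ET₀ = 1.28 × 5.2832 = 6.7625 mm/d
Crop demand D = ETc × 10 d = 6.7625 × 10 = 67.625 mm
D − Pe = 67.625 − 32.7 = 34.925 mm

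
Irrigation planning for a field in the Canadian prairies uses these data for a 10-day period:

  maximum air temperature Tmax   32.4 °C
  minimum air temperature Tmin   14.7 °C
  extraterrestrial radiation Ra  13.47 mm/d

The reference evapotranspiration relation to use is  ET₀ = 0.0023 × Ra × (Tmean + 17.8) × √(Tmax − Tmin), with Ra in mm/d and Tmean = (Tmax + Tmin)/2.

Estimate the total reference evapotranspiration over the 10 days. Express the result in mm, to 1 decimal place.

53.9 mm

Tmean = (32.4 + 14.7)/2 = 23.55 °C
ET₀ = 0.0023 × 13.47 × (23.55 + 17.8) × √17.7 = 0.0023 × 13.47 × 41.35 × 4.2071 = 5.3896 mm/d
Over 10 days: 5.3896 × 10 = 53.896 mm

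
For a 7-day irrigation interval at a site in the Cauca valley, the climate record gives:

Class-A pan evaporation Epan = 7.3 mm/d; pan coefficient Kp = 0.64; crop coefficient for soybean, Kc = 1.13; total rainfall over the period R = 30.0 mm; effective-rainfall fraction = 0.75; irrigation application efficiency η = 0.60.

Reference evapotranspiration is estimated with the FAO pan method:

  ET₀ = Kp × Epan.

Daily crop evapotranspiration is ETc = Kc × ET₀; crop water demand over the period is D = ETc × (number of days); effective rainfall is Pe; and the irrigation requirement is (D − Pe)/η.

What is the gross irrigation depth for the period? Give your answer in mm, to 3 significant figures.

ET₀ = 0.64 × 7.3 = 4.6720 mm/d
ETc = Kc × ET₀ = 1.13 × 4.6720 = 5.2794 mm/d
Crop demand D = ETc × 7 d = 5.2794 × 7 = 36.956 mm
Pe = 0.75 × 30.0 = 22.500 mm
D − Pe = 36.956 − 22.500 = 14.456 mm
Gross irrigation = 14.456 / 0.60 = 24.093 mm

24.1 mm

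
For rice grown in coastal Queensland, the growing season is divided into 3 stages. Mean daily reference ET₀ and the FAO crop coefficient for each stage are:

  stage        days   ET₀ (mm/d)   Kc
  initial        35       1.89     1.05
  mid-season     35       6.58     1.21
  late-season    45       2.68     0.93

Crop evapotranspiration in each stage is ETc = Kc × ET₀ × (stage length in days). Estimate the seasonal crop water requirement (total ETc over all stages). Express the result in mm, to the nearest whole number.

initial: 1.05 × 1.89 × 35 = 69.46 mm
mid-season: 1.21 × 6.58 × 35 = 278.66 mm
late-season: 0.93 × 2.68 × 45 = 112.16 mm
Seasonal total = 460.28 mm

460 mm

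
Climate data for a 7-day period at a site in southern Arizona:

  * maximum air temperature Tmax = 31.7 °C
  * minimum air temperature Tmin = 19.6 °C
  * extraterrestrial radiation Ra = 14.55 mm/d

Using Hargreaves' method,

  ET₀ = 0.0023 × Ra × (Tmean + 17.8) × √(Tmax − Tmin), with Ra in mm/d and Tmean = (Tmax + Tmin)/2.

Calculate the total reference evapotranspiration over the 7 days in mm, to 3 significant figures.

Tmean = (31.7 + 19.6)/2 = 25.65 °C
ET₀ = 0.0023 × 14.55 × (25.65 + 17.8) × √12.1 = 0.0023 × 14.55 × 43.45 × 3.4785 = 5.0579 mm/d
Over 7 days: 5.0579 × 7 = 35.405 mm

35.4 mm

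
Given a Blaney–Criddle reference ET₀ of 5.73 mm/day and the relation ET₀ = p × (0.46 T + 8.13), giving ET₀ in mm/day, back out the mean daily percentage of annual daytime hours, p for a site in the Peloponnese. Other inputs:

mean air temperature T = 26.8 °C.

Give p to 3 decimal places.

0.280

p = ET₀ / (0.46 T + 8.13) = 5.73 / (0.46 × 26.8 + 8.13) = 5.73 / 20.458 = 0.2801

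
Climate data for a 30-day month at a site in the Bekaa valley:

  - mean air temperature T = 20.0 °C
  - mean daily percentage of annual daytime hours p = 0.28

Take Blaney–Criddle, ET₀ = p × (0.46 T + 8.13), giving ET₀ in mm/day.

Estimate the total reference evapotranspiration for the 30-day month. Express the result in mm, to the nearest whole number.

ET₀ = 0.28 × (0.46 × 20.0 + 8.13) = 0.28 × 17.330 = 4.8524 mm/d
Monthly total = 4.8524 × 30 = 145.572 mm

146 mm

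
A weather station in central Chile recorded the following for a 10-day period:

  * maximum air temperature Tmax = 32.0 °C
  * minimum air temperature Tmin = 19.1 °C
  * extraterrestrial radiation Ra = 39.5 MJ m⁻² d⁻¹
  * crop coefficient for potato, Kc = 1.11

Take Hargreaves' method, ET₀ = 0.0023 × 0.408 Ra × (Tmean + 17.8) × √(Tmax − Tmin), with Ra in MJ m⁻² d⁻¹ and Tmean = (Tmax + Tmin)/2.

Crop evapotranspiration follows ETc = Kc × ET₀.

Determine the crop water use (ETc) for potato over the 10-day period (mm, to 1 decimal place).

64.1 mm

Tmean = (32.0 + 19.1)/2 = 25.55 °C
0.408 Ra = 0.408 × 39.5 = 16.1160 mm/d equivalent
ET₀ = 0.0023 × 16.1160 × (25.55 + 17.8) × √12.9 = 0.0023 × 16.1160 × 43.35 × 3.5917 = 5.7713 mm/d
ETc = Kc × ET₀ = 1.11 × 5.7713 = 6.4061 mm/d
Over 10 days: 6.4061 × 10 = 64.061 mm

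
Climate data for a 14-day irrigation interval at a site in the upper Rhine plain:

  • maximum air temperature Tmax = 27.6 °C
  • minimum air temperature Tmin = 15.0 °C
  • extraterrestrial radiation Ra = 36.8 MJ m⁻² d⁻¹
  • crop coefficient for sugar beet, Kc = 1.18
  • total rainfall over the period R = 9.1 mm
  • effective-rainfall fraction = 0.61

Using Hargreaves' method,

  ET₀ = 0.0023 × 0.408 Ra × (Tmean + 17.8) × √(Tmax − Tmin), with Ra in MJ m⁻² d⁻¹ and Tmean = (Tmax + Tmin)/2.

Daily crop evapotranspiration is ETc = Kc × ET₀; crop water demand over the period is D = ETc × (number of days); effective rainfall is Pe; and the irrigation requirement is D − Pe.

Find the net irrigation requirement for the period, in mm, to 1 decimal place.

Tmean = (27.6 + 15.0)/2 = 21.30 °C
0.408 Ra = 0.408 × 36.8 = 15.0144 mm/d equivalent
ET₀ = 0.0023 × 15.0144 × (21.30 + 17.8) × √12.6 = 0.0023 × 15.0144 × 39.10 × 3.5496 = 4.7928 mm/d
ETc = Kc × ET₀ = 1.18 × 4.7928 = 5.6555 mm/d
Crop demand D = ETc × 14 d = 5.6555 × 14 = 79.177 mm
Pe = 0.61 × 9.1 = 5.551 mm
D − Pe = 79.177 − 5.551 = 73.626 mm

73.6 mm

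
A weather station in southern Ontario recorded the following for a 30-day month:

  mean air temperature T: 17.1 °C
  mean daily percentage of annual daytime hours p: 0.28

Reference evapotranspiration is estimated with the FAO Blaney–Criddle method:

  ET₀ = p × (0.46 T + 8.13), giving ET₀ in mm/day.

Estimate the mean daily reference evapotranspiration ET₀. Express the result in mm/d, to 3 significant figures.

4.48 mm/d

ET₀ = 0.28 × (0.46 × 17.1 + 8.13) = 0.28 × 15.996 = 4.4789 mm/d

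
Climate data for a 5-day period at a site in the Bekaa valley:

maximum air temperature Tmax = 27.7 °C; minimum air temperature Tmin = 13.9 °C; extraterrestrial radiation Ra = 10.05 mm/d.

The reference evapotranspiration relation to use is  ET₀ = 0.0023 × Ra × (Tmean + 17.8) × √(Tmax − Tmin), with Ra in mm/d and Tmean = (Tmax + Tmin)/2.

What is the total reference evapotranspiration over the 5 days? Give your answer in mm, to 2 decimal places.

Tmean = (27.7 + 13.9)/2 = 20.80 °C
ET₀ = 0.0023 × 10.05 × (20.80 + 17.8) × √13.8 = 0.0023 × 10.05 × 38.60 × 3.7148 = 3.3145 mm/d
Over 5 days: 3.3145 × 5 = 16.573 mm

16.57 mm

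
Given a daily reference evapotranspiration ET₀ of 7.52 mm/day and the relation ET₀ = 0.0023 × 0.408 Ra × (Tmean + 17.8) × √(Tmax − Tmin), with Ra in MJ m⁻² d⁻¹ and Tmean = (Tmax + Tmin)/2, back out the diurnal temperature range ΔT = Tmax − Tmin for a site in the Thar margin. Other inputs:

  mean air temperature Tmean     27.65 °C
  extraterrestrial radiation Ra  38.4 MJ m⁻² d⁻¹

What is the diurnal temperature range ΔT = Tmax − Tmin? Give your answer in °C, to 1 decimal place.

√ΔT = ET₀ / [0.0023 × 0.408 × Ra × (Tmean+17.8)] = 7.52 / (0.0023 × 15.6672 × 45.45) = 4.5916
ΔT = 4.5916² = 21.083 °C

21.1 °C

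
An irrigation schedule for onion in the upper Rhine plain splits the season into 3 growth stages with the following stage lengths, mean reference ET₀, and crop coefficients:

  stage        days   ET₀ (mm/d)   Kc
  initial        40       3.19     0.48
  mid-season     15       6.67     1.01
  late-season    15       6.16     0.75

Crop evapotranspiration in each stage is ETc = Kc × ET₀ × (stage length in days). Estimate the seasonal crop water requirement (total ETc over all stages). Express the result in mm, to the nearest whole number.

232 mm

initial: 0.48 × 3.19 × 40 = 61.25 mm
mid-season: 1.01 × 6.67 × 15 = 101.05 mm
late-season: 0.75 × 6.16 × 15 = 69.30 mm
Seasonal total = 231.60 mm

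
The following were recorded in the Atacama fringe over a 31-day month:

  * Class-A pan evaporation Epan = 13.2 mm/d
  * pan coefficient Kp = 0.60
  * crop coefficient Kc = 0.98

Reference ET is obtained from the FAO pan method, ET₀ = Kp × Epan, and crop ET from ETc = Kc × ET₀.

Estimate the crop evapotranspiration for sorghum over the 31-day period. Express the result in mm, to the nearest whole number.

ET₀ = 0.60 × 13.2 = 7.9200 mm/d
ETc = Kc × ET₀ = 0.98 × 7.9200 = 7.7616 mm/d
Over 31 days: 7.7616 × 31 = 240.610 mm

241 mm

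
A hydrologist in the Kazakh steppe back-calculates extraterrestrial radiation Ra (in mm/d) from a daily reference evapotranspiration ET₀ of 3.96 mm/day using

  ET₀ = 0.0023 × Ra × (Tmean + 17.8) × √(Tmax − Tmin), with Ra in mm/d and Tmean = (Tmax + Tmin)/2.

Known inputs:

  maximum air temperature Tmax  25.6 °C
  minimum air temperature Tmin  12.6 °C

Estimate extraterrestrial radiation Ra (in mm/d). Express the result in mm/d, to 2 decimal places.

12.94 mm/d

Tmean = 19.10 °C; √ΔT = 3.6056
Ra = ET₀ / [0.0023 × (Tmean+17.8) × √ΔT] = 3.96 / (0.0023 × 36.90 × 3.6056) = 12.941 mm/d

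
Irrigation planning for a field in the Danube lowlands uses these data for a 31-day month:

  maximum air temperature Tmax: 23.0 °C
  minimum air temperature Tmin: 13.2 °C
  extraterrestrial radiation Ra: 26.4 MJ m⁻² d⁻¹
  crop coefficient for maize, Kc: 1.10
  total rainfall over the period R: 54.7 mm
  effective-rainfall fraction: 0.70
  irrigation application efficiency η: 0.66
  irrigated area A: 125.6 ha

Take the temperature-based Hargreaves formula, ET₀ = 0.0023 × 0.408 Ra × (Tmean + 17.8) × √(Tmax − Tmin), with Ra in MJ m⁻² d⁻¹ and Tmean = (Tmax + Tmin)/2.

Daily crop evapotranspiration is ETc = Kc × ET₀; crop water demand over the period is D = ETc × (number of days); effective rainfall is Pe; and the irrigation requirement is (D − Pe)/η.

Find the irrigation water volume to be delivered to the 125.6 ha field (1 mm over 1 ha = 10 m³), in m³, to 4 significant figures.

Tmean = (23.0 + 13.2)/2 = 18.10 °C
0.408 Ra = 0.408 × 26.4 = 10.7712 mm/d equivalent
ET₀ = 0.0023 × 10.7712 × (18.10 + 17.8) × √9.8 = 0.0023 × 10.7712 × 35.90 × 3.1305 = 2.7842 mm/d
ETc = Kc × ET₀ = 1.10 × 2.7842 = 3.0626 mm/d
Crop demand D = ETc × 31 d = 3.0626 × 31 = 94.941 mm
Pe = 0.70 × 54.7 = 38.290 mm
D − Pe = 94.941 − 38.290 = 56.651 mm
Gross irrigation = 56.651 / 0.66 = 85.835 mm
Volume = 85.835 mm × 125.6 ha × 10 = 107808.8 m³

107800 m³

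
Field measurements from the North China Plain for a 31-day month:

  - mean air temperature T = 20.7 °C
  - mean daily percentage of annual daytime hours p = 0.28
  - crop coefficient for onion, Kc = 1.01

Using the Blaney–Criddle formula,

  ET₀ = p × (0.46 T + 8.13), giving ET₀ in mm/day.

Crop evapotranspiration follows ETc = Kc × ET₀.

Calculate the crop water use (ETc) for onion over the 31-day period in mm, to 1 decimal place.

154.8 mm

ET₀ = 0.28 × (0.46 × 20.7 + 8.13) = 0.28 × 17.652 = 4.9426 mm/d
ETc = Kc × ET₀ = 1.01 × 4.9426 = 4.9920 mm/d
Over 31 days: 4.9920 × 31 = 154.752 mm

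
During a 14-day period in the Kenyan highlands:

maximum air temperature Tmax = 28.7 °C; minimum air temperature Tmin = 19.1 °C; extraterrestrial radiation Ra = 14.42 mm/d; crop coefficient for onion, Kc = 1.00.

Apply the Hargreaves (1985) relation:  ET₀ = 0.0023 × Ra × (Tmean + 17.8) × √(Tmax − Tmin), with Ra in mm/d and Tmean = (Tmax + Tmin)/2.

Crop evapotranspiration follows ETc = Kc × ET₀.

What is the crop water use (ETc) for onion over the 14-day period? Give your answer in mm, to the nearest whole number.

60 mm

Tmean = (28.7 + 19.1)/2 = 23.90 °C
ET₀ = 0.0023 × 14.42 × (23.90 + 17.8) × √9.6 = 0.0023 × 14.42 × 41.70 × 3.0984 = 4.2852 mm/d
ETc = Kc × ET₀ = 1.00 × 4.2852 = 4.2852 mm/d
Over 14 days: 4.2852 × 14 = 59.993 mm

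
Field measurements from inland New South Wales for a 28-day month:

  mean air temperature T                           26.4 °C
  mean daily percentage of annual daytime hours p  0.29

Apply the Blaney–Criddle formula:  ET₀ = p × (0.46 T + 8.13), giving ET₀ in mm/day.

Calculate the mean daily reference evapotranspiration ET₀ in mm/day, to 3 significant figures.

ET₀ = 0.29 × (0.46 × 26.4 + 8.13) = 0.29 × 20.274 = 5.8795 mm/d

5.88 mm/day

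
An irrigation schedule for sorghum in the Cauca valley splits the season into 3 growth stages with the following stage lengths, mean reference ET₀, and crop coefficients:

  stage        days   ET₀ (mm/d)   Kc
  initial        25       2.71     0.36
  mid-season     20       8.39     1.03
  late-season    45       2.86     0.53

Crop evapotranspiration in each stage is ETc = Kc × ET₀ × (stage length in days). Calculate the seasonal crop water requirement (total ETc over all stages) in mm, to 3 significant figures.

initial: 0.36 × 2.71 × 25 = 24.39 mm
mid-season: 1.03 × 8.39 × 20 = 172.83 mm
late-season: 0.53 × 2.86 × 45 = 68.21 mm
Seasonal total = 265.43 mm

265 mm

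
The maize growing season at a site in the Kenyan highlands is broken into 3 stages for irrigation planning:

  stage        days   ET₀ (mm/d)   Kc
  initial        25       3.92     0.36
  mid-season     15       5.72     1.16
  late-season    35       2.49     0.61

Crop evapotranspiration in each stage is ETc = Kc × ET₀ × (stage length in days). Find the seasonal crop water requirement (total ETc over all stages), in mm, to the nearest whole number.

188 mm

initial: 0.36 × 3.92 × 25 = 35.28 mm
mid-season: 1.16 × 5.72 × 15 = 99.53 mm
late-season: 0.61 × 2.49 × 35 = 53.16 mm
Seasonal total = 187.97 mm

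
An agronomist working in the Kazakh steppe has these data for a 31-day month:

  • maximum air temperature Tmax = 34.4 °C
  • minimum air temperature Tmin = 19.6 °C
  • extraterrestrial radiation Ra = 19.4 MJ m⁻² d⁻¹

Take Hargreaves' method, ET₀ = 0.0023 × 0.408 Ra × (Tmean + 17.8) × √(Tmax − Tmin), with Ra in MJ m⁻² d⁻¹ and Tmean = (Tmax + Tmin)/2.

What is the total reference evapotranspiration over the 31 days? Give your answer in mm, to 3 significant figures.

97.3 mm

Tmean = (34.4 + 19.6)/2 = 27.00 °C
0.408 Ra = 0.408 × 19.4 = 7.9152 mm/d equivalent
ET₀ = 0.0023 × 7.9152 × (27.00 + 17.8) × √14.8 = 0.0023 × 7.9152 × 44.80 × 3.8471 = 3.1376 mm/d
Over 31 days: 3.1376 × 31 = 97.266 mm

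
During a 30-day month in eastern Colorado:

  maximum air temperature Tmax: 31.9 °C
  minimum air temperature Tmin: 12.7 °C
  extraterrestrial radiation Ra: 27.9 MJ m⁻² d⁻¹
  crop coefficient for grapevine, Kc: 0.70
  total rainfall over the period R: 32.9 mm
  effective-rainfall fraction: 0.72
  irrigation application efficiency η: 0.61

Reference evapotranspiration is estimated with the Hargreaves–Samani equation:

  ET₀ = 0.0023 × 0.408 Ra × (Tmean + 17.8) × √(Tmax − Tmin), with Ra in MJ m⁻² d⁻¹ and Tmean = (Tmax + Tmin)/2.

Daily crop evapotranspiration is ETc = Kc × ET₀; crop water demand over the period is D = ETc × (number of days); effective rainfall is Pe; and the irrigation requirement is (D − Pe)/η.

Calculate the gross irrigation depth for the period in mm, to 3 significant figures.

Tmean = (31.9 + 12.7)/2 = 22.30 °C
0.408 Ra = 0.408 × 27.9 = 11.3832 mm/d equivalent
ET₀ = 0.0023 × 11.3832 × (22.30 + 17.8) × √19.2 = 0.0023 × 11.3832 × 40.10 × 4.3818 = 4.6003 mm/d
ETc = Kc × ET₀ = 0.70 × 4.6003 = 3.2202 mm/d
Crop demand D = ETc × 30 d = 3.2202 × 30 = 96.606 mm
Pe = 0.72 × 32.9 = 23.688 mm
D − Pe = 96.606 − 23.688 = 72.918 mm
Gross irrigation = 72.918 / 0.61 = 119.538 mm

120 mm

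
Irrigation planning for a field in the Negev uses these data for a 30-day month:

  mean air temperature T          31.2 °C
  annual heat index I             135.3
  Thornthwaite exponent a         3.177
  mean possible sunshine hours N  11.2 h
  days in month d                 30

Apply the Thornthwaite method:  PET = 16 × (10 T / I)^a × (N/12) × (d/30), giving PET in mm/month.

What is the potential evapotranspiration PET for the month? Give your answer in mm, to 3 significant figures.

212 mm

10T/I = 10 × 31.2 / 135.3 = 2.3060
(10T/I)^a = 2.3060^3.177 = 14.2169
Uncorrected PET = 16 × 14.2169 = 227.470 mm
Correction = (N/12)(d/30) = (11.2/12)(30/30) = 0.9333
PET = 227.470 × 0.9333 = 212.298 mm/month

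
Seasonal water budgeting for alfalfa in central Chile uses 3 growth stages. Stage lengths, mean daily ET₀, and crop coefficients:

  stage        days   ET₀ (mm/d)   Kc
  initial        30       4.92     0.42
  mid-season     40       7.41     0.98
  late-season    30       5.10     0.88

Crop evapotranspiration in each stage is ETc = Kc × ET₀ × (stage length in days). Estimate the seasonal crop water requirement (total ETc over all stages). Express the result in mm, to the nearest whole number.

initial: 0.42 × 4.92 × 30 = 61.99 mm
mid-season: 0.98 × 7.41 × 40 = 290.47 mm
late-season: 0.88 × 5.10 × 30 = 134.64 mm
Seasonal total = 487.10 mm

487 mm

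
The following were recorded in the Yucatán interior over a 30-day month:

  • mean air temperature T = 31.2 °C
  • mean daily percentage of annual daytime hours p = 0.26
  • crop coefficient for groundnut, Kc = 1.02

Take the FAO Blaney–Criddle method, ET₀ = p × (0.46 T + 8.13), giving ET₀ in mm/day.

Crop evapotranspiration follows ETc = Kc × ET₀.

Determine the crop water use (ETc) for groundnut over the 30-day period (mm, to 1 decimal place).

ET₀ = 0.26 × (0.46 × 31.2 + 8.13) = 0.26 × 22.482 = 5.8453 mm/d
ETc = Kc × ET₀ = 1.02 × 5.8453 = 5.9622 mm/d
Over 30 days: 5.9622 × 30 = 178.866 mm

178.9 mm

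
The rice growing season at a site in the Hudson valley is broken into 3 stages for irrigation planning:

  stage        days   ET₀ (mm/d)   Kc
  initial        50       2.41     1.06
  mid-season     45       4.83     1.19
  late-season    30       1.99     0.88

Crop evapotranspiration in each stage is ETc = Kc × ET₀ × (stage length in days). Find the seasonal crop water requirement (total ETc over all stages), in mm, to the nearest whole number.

439 mm

initial: 1.06 × 2.41 × 50 = 127.73 mm
mid-season: 1.19 × 4.83 × 45 = 258.65 mm
late-season: 0.88 × 1.99 × 30 = 52.54 mm
Seasonal total = 438.92 mm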